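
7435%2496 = 2443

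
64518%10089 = 3984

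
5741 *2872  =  16488152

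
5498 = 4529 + 969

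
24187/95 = 1273/5 = 254.60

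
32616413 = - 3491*( -9343)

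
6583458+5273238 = 11856696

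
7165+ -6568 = 597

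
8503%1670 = 153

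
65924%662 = 386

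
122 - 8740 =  - 8618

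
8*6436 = 51488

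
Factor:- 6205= - 5^1 *17^1*73^1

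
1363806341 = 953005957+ 410800384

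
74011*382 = 28272202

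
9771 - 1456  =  8315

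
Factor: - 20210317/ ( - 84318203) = 2551^( - 1 )*33053^( - 1)*20210317^1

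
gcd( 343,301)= 7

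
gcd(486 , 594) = 54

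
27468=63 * 436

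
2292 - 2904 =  - 612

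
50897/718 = 50897/718= 70.89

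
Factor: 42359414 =2^1*2741^1*7727^1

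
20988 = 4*5247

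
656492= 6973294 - 6316802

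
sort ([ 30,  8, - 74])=[ - 74, 8,30]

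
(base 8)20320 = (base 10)8400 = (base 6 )102520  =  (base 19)1452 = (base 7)33330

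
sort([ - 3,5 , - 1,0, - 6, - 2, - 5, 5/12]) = [-6, - 5, - 3, - 2, - 1, 0, 5/12 , 5] 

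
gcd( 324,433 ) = 1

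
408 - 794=-386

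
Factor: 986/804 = 2^( - 1)*3^(  -  1)*17^1 * 29^1*67^(-1)= 493/402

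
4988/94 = 53 + 3/47 = 53.06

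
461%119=104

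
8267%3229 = 1809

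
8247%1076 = 715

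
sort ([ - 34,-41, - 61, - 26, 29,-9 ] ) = [-61,- 41 ,-34, - 26,-9 , 29 ] 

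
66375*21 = 1393875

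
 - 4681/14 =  - 4681/14 = -  334.36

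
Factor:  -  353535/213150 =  - 481/290 =-2^( - 1 )  *5^(-1)*13^1*29^(  -  1)*37^1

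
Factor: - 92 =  - 2^2*23^1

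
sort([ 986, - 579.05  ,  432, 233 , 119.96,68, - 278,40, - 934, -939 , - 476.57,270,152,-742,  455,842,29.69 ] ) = [ - 939,  -  934,  -  742, - 579.05, - 476.57, - 278,29.69,40,68, 119.96, 152,233,  270,432,455,842,986]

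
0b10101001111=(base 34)15x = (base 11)1026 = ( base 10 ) 1359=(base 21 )31f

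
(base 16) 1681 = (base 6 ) 42401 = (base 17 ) 12ff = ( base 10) 5761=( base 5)141021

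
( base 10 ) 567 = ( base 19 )1ag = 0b1000110111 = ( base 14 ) 2C7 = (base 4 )20313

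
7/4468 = 7/4468   =  0.00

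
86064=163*528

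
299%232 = 67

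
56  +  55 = 111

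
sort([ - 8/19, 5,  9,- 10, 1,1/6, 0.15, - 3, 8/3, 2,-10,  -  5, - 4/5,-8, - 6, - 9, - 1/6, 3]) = [ - 10, - 10,-9, - 8, - 6, - 5, - 3,-4/5, - 8/19,-1/6,0.15,1/6,1, 2 , 8/3, 3, 5, 9] 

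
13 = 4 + 9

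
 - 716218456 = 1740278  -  717958734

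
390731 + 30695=421426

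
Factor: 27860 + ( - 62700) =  - 34840 = - 2^3*5^1 * 13^1*67^1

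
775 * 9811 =7603525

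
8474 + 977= 9451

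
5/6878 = 5/6878 = 0.00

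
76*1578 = 119928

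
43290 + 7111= 50401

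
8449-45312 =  - 36863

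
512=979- 467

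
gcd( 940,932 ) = 4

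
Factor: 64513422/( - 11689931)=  -2^1*3^4*11^( - 2)*17^( - 1 )*37^1*47^1 * 229^1*5683^( - 1 )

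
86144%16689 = 2699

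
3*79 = 237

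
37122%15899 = 5324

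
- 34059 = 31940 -65999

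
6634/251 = 26 + 108/251 = 26.43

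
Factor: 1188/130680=1/110  =  2^( - 1 )*5^(-1 ) * 11^(  -  1 ) 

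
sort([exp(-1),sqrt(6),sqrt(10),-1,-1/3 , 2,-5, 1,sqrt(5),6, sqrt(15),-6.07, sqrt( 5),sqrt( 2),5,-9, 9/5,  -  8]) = [ - 9,-8,  -  6.07,-5,-1, - 1/3,exp(-1), 1,sqrt( 2 ),9/5,  2,sqrt(5 ),  sqrt(5 ),sqrt( 6 ),sqrt( 10), sqrt(15),5,6]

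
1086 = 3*362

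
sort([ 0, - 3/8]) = [ - 3/8,0]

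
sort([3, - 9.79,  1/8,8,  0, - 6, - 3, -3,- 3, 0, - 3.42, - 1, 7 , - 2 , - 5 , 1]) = [ - 9.79,-6, -5, - 3.42,  -  3, - 3, - 3, - 2,-1,0, 0,  1/8, 1, 3, 7,8] 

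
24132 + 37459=61591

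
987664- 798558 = 189106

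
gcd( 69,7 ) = 1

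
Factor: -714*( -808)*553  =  2^4 * 3^1*7^2*17^1*79^1*101^1 = 319032336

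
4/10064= 1/2516 = 0.00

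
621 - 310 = 311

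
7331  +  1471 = 8802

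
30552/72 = 424+1/3 = 424.33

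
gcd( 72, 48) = 24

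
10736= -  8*(-1342)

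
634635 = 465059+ 169576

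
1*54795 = 54795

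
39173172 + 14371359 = 53544531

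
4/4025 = 4/4025 = 0.00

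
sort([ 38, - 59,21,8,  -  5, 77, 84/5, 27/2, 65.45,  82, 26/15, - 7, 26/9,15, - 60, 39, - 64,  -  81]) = [ - 81,- 64, - 60,  -  59,-7,-5, 26/15 , 26/9,8, 27/2, 15, 84/5, 21,  38 , 39,  65.45, 77,82] 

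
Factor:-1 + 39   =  38 = 2^1*19^1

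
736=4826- 4090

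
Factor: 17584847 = 7^1*79^1 * 31799^1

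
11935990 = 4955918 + 6980072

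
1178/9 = 130 + 8/9 = 130.89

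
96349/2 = 96349/2  =  48174.50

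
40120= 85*472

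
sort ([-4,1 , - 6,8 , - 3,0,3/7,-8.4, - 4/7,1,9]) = [ - 8.4, - 6, - 4 , - 3, - 4/7 , 0,3/7, 1, 1,8,9]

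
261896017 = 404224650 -142328633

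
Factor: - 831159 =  - 3^2*7^1*79^1*167^1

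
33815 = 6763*5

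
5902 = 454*13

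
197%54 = 35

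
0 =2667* 0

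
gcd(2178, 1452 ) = 726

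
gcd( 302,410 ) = 2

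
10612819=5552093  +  5060726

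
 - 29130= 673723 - 702853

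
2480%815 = 35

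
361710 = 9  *40190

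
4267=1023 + 3244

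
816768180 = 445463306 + 371304874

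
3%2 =1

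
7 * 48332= 338324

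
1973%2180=1973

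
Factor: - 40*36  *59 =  - 84960= - 2^5*3^2* 5^1*59^1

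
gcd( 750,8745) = 15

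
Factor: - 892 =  - 2^2*223^1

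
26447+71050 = 97497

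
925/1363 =925/1363 =0.68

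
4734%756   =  198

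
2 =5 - 3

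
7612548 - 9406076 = - 1793528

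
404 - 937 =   -  533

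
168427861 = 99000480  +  69427381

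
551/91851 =551/91851=0.01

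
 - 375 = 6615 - 6990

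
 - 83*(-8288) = 687904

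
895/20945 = 179/4189 = 0.04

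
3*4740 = 14220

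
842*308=259336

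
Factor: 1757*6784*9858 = 117502312704 = 2^8 * 3^1 *7^1 *31^1*53^2*251^1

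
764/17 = 44 +16/17 = 44.94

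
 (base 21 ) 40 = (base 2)1010100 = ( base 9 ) 103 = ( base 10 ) 84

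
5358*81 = 433998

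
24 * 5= 120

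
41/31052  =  41/31052  =  0.00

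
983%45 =38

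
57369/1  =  57369 = 57369.00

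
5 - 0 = 5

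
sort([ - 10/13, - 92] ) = [ - 92,-10/13 ] 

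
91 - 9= 82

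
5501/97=5501/97=56.71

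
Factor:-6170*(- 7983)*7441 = 2^1*3^2*5^1 * 7^1*617^1 * 887^1*1063^1 = 366507273510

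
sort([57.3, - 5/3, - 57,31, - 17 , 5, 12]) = [ - 57, - 17 , - 5/3, 5, 12, 31,57.3]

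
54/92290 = 27/46145 = 0.00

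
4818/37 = 4818/37 = 130.22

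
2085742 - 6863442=-4777700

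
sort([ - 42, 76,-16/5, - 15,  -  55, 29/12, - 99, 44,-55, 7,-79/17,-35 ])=[-99, - 55, - 55 ,- 42,-35,-15,  -  79/17 ,-16/5 , 29/12,7, 44, 76 ] 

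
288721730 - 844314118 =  - 555592388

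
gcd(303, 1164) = 3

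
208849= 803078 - 594229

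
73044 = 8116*9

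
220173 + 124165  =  344338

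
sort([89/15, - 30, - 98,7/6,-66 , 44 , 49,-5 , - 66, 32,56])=[ - 98 , - 66 ,-66, - 30, - 5,7/6, 89/15,32, 44,49, 56]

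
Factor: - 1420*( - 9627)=2^2* 3^1*5^1*71^1 * 3209^1 = 13670340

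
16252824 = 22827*712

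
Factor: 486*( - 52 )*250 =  - 2^4*3^5*5^3*13^1 = -6318000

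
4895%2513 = 2382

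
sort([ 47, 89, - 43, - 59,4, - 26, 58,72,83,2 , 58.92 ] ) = [ - 59 , - 43, - 26,2 , 4 , 47, 58, 58.92, 72 , 83, 89] 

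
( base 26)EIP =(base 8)23345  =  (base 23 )iil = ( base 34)8KT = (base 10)9957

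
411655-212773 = 198882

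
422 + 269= 691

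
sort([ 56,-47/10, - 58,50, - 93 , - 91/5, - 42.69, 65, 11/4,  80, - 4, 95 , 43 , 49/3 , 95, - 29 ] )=[ - 93,-58 ,- 42.69, - 29, - 91/5, - 47/10, - 4, 11/4,49/3,  43,50,56,65 , 80,95,  95] 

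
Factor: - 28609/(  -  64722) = 2^( - 1) * 3^( - 1) * 23^( - 1)*61^1 =61/138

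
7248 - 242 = 7006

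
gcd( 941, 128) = 1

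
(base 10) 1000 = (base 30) 13a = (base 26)1CC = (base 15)46a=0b1111101000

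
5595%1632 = 699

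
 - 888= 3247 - 4135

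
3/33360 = 1/11120 = 0.00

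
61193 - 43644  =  17549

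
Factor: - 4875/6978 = - 2^( - 1) *5^3 * 13^1*1163^( - 1)  =  - 1625/2326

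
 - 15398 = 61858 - 77256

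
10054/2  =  5027 =5027.00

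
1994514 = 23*86718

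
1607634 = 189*8506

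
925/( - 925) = -1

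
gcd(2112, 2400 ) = 96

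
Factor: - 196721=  - 7^1*157^1*179^1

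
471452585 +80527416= 551980001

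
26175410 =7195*3638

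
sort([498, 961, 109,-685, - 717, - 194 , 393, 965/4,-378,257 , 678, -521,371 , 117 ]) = [ - 717 ,-685, - 521 , - 378,-194,109, 117,965/4,257,371,393, 498 , 678,  961]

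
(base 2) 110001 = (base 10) 49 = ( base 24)21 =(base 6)121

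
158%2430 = 158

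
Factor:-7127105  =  - 5^1*683^1* 2087^1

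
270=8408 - 8138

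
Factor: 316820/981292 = 5^1 * 7^1*13^( - 1) * 31^1 *73^1*113^( - 1)* 167^ ( - 1) = 79205/245323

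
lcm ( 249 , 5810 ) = 17430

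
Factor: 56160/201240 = 12/43 = 2^2*3^1*43^( - 1 ) 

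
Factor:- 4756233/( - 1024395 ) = 1585411/341465=5^( - 1)*31^( - 1)*2203^( - 1)* 1585411^1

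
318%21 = 3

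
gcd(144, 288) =144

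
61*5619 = 342759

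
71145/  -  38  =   - 71145/38 = - 1872.24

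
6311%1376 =807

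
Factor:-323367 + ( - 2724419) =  - 2^1*7^1*293^1*743^1 = - 3047786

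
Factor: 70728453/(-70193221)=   -  3^2 * 7^ ( - 1) * 17^( - 1)*31^1 * 253507^1*589859^( - 1) 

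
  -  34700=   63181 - 97881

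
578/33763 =578/33763 = 0.02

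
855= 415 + 440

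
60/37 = 1 + 23/37=1.62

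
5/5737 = 5/5737 = 0.00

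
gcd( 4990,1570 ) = 10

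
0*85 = 0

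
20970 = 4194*5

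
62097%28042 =6013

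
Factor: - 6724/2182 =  - 3362/1091 = - 2^1*41^2*1091^( - 1)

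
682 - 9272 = -8590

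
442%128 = 58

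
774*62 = 47988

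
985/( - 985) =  - 1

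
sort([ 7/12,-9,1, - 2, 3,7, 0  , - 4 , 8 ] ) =[-9 , - 4, - 2,0,7/12, 1, 3,7,8]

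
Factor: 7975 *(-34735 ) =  - 5^3*11^1*29^1*6947^1 = - 277011625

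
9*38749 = 348741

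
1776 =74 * 24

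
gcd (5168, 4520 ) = 8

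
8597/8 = 8597/8 = 1074.62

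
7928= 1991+5937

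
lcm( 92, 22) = 1012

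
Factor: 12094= 2^1*6047^1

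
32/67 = 32/67 = 0.48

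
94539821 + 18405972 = 112945793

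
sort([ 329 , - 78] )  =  [  -  78,329]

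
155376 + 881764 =1037140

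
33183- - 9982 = 43165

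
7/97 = 7/97 = 0.07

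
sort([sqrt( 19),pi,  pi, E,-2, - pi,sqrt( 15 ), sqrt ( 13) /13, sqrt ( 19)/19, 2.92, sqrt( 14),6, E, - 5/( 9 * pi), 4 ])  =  [- pi,  -  2, - 5/(9*  pi ), sqrt ( 19)/19, sqrt( 13 )/13,E , E,  2.92, pi,pi, sqrt ( 14), sqrt( 15), 4 , sqrt(19), 6 ]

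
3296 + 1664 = 4960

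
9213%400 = 13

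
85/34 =5/2 = 2.50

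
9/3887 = 9/3887  =  0.00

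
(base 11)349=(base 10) 416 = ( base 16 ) 1A0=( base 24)h8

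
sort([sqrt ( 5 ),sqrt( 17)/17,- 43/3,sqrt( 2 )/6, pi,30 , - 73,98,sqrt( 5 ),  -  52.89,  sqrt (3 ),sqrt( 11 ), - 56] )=[ - 73, - 56 , - 52.89, - 43/3, sqrt( 2)/6,sqrt( 17 )/17,sqrt( 3 ),  sqrt( 5 ),sqrt( 5),pi,sqrt( 11) , 30,98 ]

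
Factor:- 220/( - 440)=1/2 = 2^(-1) 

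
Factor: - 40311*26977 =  - 3^3*53^1*509^1 * 1493^1 = -  1087469847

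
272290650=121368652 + 150921998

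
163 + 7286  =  7449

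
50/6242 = 25/3121 = 0.01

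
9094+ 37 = 9131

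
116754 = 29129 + 87625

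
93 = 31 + 62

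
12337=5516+6821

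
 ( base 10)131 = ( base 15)8b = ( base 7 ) 245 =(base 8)203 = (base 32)43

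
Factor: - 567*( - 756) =428652= 2^2*3^7*7^2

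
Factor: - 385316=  - 2^2*96329^1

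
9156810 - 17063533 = -7906723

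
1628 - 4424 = - 2796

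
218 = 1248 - 1030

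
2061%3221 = 2061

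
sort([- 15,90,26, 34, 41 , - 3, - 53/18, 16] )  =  [- 15, - 3,  -  53/18, 16, 26,34,  41 , 90] 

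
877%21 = 16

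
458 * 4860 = 2225880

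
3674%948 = 830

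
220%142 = 78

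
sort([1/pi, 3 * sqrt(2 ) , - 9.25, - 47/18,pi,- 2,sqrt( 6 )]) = [ -9.25, -47/18 ,  -  2, 1/pi,sqrt( 6),  pi, 3*sqrt(  2)] 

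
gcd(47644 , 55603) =1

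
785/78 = 785/78 = 10.06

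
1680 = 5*336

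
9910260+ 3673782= 13584042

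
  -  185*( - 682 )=126170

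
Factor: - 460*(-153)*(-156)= - 10979280 = - 2^4*3^3* 5^1*13^1*  17^1*23^1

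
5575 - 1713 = 3862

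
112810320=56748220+56062100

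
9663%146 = 27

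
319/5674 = 319/5674 = 0.06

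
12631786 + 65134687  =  77766473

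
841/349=2+143/349 = 2.41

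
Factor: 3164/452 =7 = 7^1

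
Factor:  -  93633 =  - 3^1 * 23^2 * 59^1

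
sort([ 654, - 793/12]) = [ - 793/12,654]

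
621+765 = 1386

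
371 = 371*1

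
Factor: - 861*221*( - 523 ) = 99516963 =3^1*7^1*13^1*17^1*41^1*523^1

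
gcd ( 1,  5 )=1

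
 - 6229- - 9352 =3123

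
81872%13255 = 2342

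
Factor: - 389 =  - 389^1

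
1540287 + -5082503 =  - 3542216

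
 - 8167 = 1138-9305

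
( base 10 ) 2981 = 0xba5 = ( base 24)545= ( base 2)101110100101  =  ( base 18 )93B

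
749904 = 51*14704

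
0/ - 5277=0/1 = - 0.00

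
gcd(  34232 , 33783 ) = 1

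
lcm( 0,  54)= 0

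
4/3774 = 2/1887 = 0.00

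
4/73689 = 4/73689 = 0.00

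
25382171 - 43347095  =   - 17964924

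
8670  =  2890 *3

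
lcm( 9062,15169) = 697774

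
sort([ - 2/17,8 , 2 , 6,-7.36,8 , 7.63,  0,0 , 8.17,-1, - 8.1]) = [ - 8.1, - 7.36, - 1, - 2/17,0,0,2, 6, 7.63,  8, 8,8.17 ] 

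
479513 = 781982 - 302469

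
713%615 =98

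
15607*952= 14857864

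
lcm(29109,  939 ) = 29109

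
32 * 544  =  17408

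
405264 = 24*16886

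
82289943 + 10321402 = 92611345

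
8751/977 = 8751/977 = 8.96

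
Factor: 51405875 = 5^3 * 17^2*1423^1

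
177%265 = 177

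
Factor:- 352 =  - 2^5*11^1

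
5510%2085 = 1340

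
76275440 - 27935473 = 48339967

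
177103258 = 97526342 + 79576916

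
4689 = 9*521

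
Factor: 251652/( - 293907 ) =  - 268/313 = - 2^2*67^1 * 313^(  -  1 ) 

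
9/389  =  9/389= 0.02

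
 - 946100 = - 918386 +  - 27714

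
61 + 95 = 156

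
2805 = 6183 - 3378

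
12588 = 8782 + 3806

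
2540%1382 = 1158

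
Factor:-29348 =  - 2^2*11^1*23^1*29^1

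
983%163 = 5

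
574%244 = 86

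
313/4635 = 313/4635 = 0.07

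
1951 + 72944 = 74895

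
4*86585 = 346340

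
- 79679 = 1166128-1245807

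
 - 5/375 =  - 1 + 74/75 = - 0.01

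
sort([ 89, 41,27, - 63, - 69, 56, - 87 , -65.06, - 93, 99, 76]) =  [- 93, - 87, -69,-65.06, - 63 , 27,41,56, 76, 89,99] 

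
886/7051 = 886/7051 = 0.13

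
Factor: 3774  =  2^1*3^1*17^1 * 37^1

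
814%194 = 38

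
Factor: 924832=2^5 * 28901^1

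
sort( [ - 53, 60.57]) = [  -  53, 60.57]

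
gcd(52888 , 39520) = 8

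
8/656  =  1/82 = 0.01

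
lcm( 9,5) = 45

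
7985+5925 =13910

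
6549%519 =321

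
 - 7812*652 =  - 5093424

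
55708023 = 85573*651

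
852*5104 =4348608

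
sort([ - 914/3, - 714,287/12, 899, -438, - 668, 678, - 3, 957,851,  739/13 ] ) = [ - 714,  -  668,  -  438,-914/3, - 3,287/12, 739/13, 678,851, 899,957 ]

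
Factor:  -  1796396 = -2^2*7^1*64157^1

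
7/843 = 7/843 = 0.01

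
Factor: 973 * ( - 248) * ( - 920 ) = 221999680 = 2^6  *  5^1 * 7^1 * 23^1*31^1 * 139^1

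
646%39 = 22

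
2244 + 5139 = 7383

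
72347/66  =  1096+ 1/6 = 1096.17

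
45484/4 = 11371 = 11371.00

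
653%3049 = 653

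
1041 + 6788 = 7829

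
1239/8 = 154 + 7/8  =  154.88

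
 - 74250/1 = -74250 = - 74250.00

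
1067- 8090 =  - 7023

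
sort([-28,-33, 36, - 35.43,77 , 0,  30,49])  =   [  -  35.43  , - 33, -28, 0 , 30, 36, 49,77]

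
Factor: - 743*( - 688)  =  511184 = 2^4 * 43^1*743^1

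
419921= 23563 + 396358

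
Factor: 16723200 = 2^8*3^1*5^2 * 13^1*67^1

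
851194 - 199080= 652114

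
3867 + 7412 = 11279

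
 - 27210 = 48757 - 75967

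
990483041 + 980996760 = 1971479801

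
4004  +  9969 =13973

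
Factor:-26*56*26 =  - 2^5*7^1 * 13^2 = - 37856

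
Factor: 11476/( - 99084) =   -  3^(-1 )*19^1*23^( - 1 )*151^1*359^(-1) = - 2869/24771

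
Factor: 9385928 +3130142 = 12516070=2^1 * 5^1*7^3*41^1 *89^1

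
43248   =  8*5406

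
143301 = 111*1291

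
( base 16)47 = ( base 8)107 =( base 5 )241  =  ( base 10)71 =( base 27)2H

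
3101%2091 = 1010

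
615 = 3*205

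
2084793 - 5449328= -3364535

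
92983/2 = 46491+ 1/2  =  46491.50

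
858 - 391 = 467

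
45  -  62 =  - 17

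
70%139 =70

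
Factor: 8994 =2^1*3^1*1499^1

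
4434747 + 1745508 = 6180255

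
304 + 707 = 1011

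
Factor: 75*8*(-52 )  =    -  2^5*  3^1*5^2*13^1 = - 31200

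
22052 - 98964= - 76912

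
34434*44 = 1515096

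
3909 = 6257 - 2348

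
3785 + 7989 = 11774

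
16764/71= 236 +8/71 = 236.11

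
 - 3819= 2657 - 6476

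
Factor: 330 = 2^1 * 3^1 * 5^1*11^1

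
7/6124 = 7/6124 = 0.00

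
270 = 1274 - 1004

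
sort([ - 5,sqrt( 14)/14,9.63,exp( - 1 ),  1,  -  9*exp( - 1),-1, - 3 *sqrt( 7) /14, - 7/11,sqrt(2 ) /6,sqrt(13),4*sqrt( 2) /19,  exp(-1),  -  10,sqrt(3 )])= [ - 10, - 5,-9* exp( - 1),-1,-7/11  ,-3*sqrt(7) /14,sqrt( 2)/6,sqrt (14) /14,4*sqrt( 2)/19, exp( - 1 ) , exp(-1),1 , sqrt( 3),sqrt( 13), 9.63]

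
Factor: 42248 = 2^3 * 5281^1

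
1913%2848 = 1913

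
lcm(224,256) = 1792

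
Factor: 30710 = 2^1*5^1 * 37^1*83^1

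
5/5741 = 5/5741 = 0.00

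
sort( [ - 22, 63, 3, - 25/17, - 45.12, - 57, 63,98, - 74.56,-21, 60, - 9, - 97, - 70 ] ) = [ - 97, - 74.56, - 70, - 57, - 45.12,  -  22, - 21, - 9, - 25/17, 3 , 60,63,63,98] 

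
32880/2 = 16440 = 16440.00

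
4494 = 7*642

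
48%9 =3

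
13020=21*620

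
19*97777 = 1857763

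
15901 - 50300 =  - 34399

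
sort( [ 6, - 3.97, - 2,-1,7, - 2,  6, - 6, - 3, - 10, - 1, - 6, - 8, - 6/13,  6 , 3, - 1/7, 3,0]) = [ - 10 , - 8,-6, - 6, - 3.97, - 3,-2,  -  2, - 1, - 1, - 6/13, - 1/7, 0,3, 3,6,6,6, 7]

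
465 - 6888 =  - 6423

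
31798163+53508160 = 85306323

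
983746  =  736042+247704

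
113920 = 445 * 256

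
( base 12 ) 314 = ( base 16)1c0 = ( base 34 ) d6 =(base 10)448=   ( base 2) 111000000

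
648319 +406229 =1054548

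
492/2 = 246 = 246.00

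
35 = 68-33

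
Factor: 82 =2^1*41^1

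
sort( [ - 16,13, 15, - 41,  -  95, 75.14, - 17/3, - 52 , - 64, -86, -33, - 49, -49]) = [ - 95,-86, -64 , - 52,  -  49 , -49, -41 , - 33,-16, - 17/3,13 , 15,  75.14]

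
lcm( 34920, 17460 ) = 34920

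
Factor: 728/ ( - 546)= - 4/3 = - 2^2*3^( - 1 ) 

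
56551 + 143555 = 200106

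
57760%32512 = 25248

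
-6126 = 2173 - 8299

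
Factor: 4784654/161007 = 683522/23001  =  2^1*3^( -1)*7^1*11^( - 1)  *17^( - 1)*41^( - 1)*48823^1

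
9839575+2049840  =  11889415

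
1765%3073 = 1765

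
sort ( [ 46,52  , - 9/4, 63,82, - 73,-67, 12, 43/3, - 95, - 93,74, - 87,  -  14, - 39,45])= [ - 95, - 93,-87, -73, - 67,-39, - 14, - 9/4, 12,43/3,  45, 46, 52, 63,74, 82 ]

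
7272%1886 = 1614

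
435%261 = 174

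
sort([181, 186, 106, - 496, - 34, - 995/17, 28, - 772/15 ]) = [ - 496,-995/17, - 772/15, - 34, 28, 106 , 181, 186] 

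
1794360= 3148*570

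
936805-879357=57448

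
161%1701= 161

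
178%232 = 178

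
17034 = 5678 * 3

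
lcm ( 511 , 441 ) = 32193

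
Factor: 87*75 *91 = 593775 = 3^2*5^2*7^1*13^1*29^1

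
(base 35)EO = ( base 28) ia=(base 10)514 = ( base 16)202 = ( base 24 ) la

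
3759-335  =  3424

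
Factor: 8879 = 13^1*683^1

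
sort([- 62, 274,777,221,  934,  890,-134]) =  [ - 134, - 62, 221,274,  777,890, 934]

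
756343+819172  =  1575515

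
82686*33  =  2728638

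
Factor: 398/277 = 2^1 * 199^1*277^(-1 ) 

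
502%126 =124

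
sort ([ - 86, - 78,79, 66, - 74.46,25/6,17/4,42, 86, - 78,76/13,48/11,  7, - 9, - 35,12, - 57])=[ - 86 , - 78,  -  78, - 74.46,  -  57, - 35, - 9,25/6, 17/4, 48/11,76/13, 7,12,42, 66,79,86] 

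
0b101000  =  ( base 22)1I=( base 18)24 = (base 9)44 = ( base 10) 40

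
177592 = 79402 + 98190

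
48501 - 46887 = 1614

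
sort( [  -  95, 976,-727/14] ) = [-95, - 727/14,976 ] 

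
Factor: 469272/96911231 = 2^3*3^1* 1721^ ( - 1 )*19553^1 *56311^(  -  1 )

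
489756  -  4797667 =  -  4307911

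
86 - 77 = 9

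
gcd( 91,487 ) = 1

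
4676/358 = 13  +  11/179 = 13.06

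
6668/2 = 3334 = 3334.00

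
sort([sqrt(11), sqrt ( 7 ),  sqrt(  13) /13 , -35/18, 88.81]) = [-35/18, sqrt( 13)/13, sqrt (7),sqrt (11 ),88.81]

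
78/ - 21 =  - 4 + 2/7 = - 3.71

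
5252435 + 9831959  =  15084394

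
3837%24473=3837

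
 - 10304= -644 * 16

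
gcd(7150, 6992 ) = 2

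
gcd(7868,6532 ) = 4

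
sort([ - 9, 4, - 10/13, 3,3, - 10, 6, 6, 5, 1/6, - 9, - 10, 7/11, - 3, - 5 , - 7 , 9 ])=[ - 10, - 10,  -  9,  -  9, - 7, - 5,-3, - 10/13, 1/6, 7/11, 3, 3,4, 5,6,6,9] 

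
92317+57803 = 150120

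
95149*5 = 475745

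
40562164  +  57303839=97866003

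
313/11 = 28 + 5/11 = 28.45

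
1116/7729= 1116/7729 =0.14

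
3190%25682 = 3190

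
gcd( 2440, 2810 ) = 10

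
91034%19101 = 14630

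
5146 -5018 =128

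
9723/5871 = 3241/1957 = 1.66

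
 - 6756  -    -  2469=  - 4287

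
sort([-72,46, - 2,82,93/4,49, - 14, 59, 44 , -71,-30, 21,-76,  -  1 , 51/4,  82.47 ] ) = [ - 76, -72, - 71, - 30, - 14, - 2, - 1,51/4,21,93/4, 44,46,49,59,82,82.47 ]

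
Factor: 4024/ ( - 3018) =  - 4/3=   -2^2*3^ ( - 1 ) 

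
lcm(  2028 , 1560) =20280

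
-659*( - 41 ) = 27019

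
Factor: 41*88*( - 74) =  - 2^4*11^1*37^1 * 41^1 =- 266992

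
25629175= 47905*535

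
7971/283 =7971/283 = 28.17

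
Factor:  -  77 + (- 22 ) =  - 3^2 *11^1 = -99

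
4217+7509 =11726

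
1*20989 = 20989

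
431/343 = 431/343   =  1.26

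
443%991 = 443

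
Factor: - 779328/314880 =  - 2^( - 3)*3^2*5^(-1)*11^1 = - 99/40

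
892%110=12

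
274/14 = 19 + 4/7 = 19.57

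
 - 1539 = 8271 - 9810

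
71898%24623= 22652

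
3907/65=3907/65= 60.11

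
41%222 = 41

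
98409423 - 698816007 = -600406584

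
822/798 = 1 + 4/133=1.03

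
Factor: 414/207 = 2 =2^1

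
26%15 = 11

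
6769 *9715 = 65760835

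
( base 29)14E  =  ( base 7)2555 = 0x3CB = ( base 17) 362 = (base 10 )971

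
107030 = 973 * 110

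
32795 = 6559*5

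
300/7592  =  75/1898 = 0.04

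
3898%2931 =967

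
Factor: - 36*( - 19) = 684 = 2^2*3^2*19^1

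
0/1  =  0 = 0.00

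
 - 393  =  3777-4170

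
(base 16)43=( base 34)1x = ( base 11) 61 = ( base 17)3g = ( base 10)67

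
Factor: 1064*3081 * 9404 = 2^5*3^1*7^1*13^1*  19^1*79^1*2351^1 = 30828042336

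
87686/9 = 9742 + 8/9 = 9742.89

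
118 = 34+84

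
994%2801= 994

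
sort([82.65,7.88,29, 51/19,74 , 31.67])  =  [51/19, 7.88,29, 31.67, 74,82.65]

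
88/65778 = 44/32889 = 0.00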